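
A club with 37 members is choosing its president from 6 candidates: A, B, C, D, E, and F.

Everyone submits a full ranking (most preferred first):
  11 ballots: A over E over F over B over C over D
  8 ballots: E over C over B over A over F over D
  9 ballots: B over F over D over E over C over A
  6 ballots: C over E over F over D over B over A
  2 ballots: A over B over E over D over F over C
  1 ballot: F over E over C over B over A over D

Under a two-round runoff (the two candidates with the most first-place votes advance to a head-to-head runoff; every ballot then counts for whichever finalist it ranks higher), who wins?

B

Round 1 first-place votes: A 13, B 9, C 6, D 0, E 8, F 1. A and B advance.
Runoff: A is ranked above B on 13 ballots, B above A on 24.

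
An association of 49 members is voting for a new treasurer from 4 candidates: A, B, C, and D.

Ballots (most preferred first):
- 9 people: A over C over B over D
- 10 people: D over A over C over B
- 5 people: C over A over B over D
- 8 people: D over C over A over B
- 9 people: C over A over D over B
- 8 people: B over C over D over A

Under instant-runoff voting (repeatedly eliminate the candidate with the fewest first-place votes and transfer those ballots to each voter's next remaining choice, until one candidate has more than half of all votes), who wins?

C

Round 1: A 9, B 8, C 14, D 18. B eliminated.
Round 2: A 9, C 22, D 18. A eliminated.
Round 3: C 31, D 18. C has a majority (≥25).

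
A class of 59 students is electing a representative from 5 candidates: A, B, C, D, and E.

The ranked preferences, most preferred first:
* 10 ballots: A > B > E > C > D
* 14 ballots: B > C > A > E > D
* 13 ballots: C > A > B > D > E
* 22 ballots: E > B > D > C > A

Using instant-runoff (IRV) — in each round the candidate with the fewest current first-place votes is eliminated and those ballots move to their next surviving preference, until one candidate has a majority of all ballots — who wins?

B

Round 1: A 10, B 14, C 13, D 0, E 22. D eliminated.
Round 2: A 10, B 14, C 13, E 22. A eliminated.
Round 3: B 24, C 13, E 22. C eliminated.
Round 4: B 37, E 22. B has a majority (≥30).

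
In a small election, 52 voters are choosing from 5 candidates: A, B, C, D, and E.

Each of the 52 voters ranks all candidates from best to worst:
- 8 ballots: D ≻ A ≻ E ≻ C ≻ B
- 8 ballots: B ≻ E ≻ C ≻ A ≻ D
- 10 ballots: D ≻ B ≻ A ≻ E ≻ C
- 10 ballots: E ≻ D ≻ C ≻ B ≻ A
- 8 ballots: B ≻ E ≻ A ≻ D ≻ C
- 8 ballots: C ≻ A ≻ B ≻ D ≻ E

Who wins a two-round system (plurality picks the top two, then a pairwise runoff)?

Round 1 first-place votes: A 0, B 16, C 8, D 18, E 10. D and B advance.
Runoff: D is ranked above B on 28 ballots, B above D on 24.

D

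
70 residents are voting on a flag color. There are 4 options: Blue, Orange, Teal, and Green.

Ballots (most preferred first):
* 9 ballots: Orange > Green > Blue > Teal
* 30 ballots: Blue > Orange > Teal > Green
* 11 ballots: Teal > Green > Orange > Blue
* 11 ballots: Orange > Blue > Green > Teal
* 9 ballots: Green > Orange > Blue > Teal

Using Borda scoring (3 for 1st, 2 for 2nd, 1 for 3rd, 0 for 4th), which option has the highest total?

Orange

Blue: 9×1 + 30×3 + 11×0 + 11×2 + 9×1 = 130
Orange: 9×3 + 30×2 + 11×1 + 11×3 + 9×2 = 149
Teal: 9×0 + 30×1 + 11×3 + 11×0 + 9×0 = 63
Green: 9×2 + 30×0 + 11×2 + 11×1 + 9×3 = 78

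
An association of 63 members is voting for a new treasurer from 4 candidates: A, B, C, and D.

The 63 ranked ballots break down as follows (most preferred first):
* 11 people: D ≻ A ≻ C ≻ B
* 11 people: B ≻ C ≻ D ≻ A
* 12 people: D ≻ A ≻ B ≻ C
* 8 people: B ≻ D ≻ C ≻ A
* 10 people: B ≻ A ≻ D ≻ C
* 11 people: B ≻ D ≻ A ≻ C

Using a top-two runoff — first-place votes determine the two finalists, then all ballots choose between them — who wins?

B

Round 1 first-place votes: A 0, B 40, C 0, D 23. B and D advance.
Runoff: B is ranked above D on 40 ballots, D above B on 23.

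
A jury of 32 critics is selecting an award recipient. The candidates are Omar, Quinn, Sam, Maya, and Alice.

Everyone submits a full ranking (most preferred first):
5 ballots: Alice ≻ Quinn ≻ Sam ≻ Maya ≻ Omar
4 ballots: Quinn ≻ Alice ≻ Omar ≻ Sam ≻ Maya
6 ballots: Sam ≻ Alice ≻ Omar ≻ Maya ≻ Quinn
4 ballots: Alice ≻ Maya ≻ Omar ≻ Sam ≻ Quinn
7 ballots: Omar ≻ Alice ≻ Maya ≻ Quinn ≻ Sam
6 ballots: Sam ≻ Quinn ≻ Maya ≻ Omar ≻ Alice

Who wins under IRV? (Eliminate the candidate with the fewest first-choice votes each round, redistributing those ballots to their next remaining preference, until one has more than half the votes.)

Round 1: Omar 7, Quinn 4, Sam 12, Maya 0, Alice 9. Maya eliminated.
Round 2: Omar 7, Quinn 4, Sam 12, Alice 9. Quinn eliminated.
Round 3: Omar 7, Sam 12, Alice 13. Omar eliminated.
Round 4: Sam 12, Alice 20. Alice has a majority (≥17).

Alice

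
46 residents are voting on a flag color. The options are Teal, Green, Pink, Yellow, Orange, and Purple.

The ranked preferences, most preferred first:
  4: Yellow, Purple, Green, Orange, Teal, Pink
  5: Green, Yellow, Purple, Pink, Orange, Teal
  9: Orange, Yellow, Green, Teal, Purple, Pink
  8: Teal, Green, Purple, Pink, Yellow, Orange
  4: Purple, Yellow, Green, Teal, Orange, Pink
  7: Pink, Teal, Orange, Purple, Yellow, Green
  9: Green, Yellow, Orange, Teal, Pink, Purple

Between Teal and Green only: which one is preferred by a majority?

Green

Teal is ranked above Green on 15 ballots; Green above Teal on 31.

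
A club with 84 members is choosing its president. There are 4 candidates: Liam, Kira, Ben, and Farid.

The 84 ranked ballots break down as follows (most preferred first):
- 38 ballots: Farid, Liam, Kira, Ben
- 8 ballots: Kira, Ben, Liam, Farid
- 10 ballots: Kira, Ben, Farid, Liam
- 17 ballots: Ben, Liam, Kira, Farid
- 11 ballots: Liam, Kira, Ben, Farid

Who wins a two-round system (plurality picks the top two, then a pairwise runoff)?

Kira

Round 1 first-place votes: Liam 11, Kira 18, Ben 17, Farid 38. Farid and Kira advance.
Runoff: Farid is ranked above Kira on 38 ballots, Kira above Farid on 46.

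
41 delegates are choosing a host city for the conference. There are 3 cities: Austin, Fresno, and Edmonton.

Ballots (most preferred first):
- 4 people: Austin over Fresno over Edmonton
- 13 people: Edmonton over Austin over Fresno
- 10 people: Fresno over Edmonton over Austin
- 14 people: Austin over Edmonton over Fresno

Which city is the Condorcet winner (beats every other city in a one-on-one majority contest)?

Edmonton

Edmonton vs Austin: 23–18
Edmonton vs Fresno: 27–14
Edmonton beats every other city.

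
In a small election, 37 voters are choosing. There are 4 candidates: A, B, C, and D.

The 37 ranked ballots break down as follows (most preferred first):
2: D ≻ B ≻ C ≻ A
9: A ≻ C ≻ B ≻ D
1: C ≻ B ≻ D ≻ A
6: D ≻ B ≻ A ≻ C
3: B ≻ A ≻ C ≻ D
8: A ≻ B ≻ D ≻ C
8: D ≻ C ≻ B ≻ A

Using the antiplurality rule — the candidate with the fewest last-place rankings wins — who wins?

Last-place votes: A 11, B 0, C 14, D 12.

B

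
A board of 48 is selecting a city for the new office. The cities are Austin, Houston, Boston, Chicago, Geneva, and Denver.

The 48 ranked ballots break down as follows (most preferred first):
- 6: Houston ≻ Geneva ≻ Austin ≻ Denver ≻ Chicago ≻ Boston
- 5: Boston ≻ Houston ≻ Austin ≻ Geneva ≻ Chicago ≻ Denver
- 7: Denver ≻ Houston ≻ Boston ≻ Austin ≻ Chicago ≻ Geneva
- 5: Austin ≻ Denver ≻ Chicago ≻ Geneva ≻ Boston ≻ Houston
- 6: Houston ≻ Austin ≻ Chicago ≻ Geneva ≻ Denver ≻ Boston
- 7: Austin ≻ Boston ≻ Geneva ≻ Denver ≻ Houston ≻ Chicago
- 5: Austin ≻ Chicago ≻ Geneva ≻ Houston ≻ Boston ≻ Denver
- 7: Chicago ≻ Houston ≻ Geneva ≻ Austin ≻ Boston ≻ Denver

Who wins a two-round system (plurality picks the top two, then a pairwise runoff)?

Houston

Round 1 first-place votes: Austin 17, Houston 12, Boston 5, Chicago 7, Geneva 0, Denver 7. Austin and Houston advance.
Runoff: Austin is ranked above Houston on 17 ballots, Houston above Austin on 31.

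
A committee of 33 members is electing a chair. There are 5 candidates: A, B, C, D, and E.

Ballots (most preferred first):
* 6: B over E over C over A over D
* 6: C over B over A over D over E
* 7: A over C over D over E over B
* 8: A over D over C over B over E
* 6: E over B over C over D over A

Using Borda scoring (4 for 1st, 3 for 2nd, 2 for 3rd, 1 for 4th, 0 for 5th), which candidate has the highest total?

A: 6×1 + 6×2 + 7×4 + 8×4 + 6×0 = 78
B: 6×4 + 6×3 + 7×0 + 8×1 + 6×3 = 68
C: 6×2 + 6×4 + 7×3 + 8×2 + 6×2 = 85
D: 6×0 + 6×1 + 7×2 + 8×3 + 6×1 = 50
E: 6×3 + 6×0 + 7×1 + 8×0 + 6×4 = 49

C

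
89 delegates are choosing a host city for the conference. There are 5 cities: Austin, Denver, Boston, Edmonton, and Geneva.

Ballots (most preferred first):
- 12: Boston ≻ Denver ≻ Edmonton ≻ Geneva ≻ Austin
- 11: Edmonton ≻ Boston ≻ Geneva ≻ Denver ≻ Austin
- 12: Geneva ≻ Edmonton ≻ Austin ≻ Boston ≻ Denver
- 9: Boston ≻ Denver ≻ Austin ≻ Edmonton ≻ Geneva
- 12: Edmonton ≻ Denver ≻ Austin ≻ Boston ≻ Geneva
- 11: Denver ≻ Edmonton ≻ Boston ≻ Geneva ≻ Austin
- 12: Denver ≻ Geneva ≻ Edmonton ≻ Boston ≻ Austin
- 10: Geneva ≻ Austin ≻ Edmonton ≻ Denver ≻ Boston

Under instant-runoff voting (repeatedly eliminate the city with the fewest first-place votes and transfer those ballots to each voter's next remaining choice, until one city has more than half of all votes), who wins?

Edmonton

Round 1: Austin 0, Denver 23, Boston 21, Edmonton 23, Geneva 22. Austin eliminated.
Round 2: Denver 23, Boston 21, Edmonton 23, Geneva 22. Boston eliminated.
Round 3: Denver 44, Edmonton 23, Geneva 22. Geneva eliminated.
Round 4: Denver 44, Edmonton 45. Edmonton has a majority (≥45).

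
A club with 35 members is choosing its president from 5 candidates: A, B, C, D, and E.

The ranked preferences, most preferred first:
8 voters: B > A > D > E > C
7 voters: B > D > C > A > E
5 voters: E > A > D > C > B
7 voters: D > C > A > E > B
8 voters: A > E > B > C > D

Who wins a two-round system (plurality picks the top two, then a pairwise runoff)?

A

Round 1 first-place votes: A 8, B 15, C 0, D 7, E 5. B and A advance.
Runoff: B is ranked above A on 15 ballots, A above B on 20.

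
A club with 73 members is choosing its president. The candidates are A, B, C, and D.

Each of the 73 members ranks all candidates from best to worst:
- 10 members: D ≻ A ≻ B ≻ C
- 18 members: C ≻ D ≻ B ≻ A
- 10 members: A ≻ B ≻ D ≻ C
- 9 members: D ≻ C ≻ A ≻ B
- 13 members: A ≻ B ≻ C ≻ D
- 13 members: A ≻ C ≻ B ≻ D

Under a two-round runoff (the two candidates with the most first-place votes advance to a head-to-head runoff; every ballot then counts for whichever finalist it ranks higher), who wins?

D

Round 1 first-place votes: A 36, B 0, C 18, D 19. A and D advance.
Runoff: A is ranked above D on 36 ballots, D above A on 37.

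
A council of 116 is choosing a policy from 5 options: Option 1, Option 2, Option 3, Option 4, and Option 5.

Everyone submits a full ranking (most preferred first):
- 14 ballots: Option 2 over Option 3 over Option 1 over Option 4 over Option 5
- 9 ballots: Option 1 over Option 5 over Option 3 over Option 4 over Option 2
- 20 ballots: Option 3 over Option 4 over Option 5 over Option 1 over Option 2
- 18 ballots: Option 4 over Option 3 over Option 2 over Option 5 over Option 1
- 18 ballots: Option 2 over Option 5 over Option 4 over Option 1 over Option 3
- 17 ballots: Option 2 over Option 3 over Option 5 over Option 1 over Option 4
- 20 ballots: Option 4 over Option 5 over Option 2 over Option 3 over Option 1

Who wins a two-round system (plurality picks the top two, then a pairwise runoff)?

Option 4

Round 1 first-place votes: Option 1 9, Option 2 49, Option 3 20, Option 4 38, Option 5 0. Option 2 and Option 4 advance.
Runoff: Option 2 is ranked above Option 4 on 49 ballots, Option 4 above Option 2 on 67.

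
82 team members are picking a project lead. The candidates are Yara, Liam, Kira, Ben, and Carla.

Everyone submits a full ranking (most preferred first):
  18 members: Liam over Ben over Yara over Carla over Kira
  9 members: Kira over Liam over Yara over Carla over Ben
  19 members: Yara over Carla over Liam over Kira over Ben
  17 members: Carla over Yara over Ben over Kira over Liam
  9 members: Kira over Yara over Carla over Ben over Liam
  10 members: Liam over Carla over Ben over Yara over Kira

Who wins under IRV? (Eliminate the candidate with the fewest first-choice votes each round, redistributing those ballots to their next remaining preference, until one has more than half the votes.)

Round 1: Yara 19, Liam 28, Kira 18, Ben 0, Carla 17. Ben eliminated.
Round 2: Yara 19, Liam 28, Kira 18, Carla 17. Carla eliminated.
Round 3: Yara 36, Liam 28, Kira 18. Kira eliminated.
Round 4: Yara 45, Liam 37. Yara has a majority (≥42).

Yara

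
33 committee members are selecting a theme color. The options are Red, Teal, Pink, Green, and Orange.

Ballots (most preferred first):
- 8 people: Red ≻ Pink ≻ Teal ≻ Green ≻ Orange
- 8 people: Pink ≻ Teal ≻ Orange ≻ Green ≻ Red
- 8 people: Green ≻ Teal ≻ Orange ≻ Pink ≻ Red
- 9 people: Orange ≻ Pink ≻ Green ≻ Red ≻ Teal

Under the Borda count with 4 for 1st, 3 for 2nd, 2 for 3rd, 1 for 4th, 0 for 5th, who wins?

Red: 8×4 + 8×0 + 8×0 + 9×1 = 41
Teal: 8×2 + 8×3 + 8×3 + 9×0 = 64
Pink: 8×3 + 8×4 + 8×1 + 9×3 = 91
Green: 8×1 + 8×1 + 8×4 + 9×2 = 66
Orange: 8×0 + 8×2 + 8×2 + 9×4 = 68

Pink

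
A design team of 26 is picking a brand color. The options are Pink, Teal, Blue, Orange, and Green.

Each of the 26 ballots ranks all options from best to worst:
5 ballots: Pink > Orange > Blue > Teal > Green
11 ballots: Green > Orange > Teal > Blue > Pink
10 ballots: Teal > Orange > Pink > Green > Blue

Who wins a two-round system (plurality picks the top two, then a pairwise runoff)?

Round 1 first-place votes: Pink 5, Teal 10, Blue 0, Orange 0, Green 11. Green and Teal advance.
Runoff: Green is ranked above Teal on 11 ballots, Teal above Green on 15.

Teal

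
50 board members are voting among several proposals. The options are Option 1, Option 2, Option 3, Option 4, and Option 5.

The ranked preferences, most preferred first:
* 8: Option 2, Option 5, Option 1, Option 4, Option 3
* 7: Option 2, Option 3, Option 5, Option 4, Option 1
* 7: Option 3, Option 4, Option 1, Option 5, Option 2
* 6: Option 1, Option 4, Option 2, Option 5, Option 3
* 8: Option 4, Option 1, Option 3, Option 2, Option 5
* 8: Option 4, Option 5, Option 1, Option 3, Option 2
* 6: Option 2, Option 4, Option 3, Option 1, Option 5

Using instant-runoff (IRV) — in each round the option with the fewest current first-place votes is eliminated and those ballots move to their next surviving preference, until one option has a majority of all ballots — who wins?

Round 1: Option 1 6, Option 2 21, Option 3 7, Option 4 16, Option 5 0. Option 5 eliminated.
Round 2: Option 1 6, Option 2 21, Option 3 7, Option 4 16. Option 1 eliminated.
Round 3: Option 2 21, Option 3 7, Option 4 22. Option 3 eliminated.
Round 4: Option 2 21, Option 4 29. Option 4 has a majority (≥26).

Option 4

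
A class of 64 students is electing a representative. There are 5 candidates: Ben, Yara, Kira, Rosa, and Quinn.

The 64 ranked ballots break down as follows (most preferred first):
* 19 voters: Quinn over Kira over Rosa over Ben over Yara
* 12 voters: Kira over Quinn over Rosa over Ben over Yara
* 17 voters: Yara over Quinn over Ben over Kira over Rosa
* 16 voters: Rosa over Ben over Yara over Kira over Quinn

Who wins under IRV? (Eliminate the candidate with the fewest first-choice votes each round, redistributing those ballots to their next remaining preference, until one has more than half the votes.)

Yara

Round 1: Ben 0, Yara 17, Kira 12, Rosa 16, Quinn 19. Ben eliminated.
Round 2: Yara 17, Kira 12, Rosa 16, Quinn 19. Kira eliminated.
Round 3: Yara 17, Rosa 16, Quinn 31. Rosa eliminated.
Round 4: Yara 33, Quinn 31. Yara has a majority (≥33).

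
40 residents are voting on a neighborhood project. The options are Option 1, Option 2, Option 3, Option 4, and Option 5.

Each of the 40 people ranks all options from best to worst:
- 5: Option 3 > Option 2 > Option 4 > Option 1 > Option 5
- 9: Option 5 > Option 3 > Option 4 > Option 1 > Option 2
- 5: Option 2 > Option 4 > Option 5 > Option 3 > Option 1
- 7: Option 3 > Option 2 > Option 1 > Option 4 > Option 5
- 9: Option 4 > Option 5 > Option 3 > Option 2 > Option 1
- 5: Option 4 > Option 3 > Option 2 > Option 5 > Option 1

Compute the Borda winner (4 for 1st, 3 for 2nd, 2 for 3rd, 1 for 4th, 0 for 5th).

Option 3

Option 1: 5×1 + 9×1 + 5×0 + 7×2 + 9×0 + 5×0 = 28
Option 2: 5×3 + 9×0 + 5×4 + 7×3 + 9×1 + 5×2 = 75
Option 3: 5×4 + 9×3 + 5×1 + 7×4 + 9×2 + 5×3 = 113
Option 4: 5×2 + 9×2 + 5×3 + 7×1 + 9×4 + 5×4 = 106
Option 5: 5×0 + 9×4 + 5×2 + 7×0 + 9×3 + 5×1 = 78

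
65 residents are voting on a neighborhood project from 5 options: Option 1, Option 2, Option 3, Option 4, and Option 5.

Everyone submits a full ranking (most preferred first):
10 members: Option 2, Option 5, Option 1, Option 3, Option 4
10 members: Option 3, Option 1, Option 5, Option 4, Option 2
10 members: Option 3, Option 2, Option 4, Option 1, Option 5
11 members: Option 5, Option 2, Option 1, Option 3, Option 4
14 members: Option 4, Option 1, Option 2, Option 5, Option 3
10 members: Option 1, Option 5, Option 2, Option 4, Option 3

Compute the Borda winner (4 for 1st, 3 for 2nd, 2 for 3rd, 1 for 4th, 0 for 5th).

Option 1

Option 1: 10×2 + 10×3 + 10×1 + 11×2 + 14×3 + 10×4 = 164
Option 2: 10×4 + 10×0 + 10×3 + 11×3 + 14×2 + 10×2 = 151
Option 3: 10×1 + 10×4 + 10×4 + 11×1 + 14×0 + 10×0 = 101
Option 4: 10×0 + 10×1 + 10×2 + 11×0 + 14×4 + 10×1 = 96
Option 5: 10×3 + 10×2 + 10×0 + 11×4 + 14×1 + 10×3 = 138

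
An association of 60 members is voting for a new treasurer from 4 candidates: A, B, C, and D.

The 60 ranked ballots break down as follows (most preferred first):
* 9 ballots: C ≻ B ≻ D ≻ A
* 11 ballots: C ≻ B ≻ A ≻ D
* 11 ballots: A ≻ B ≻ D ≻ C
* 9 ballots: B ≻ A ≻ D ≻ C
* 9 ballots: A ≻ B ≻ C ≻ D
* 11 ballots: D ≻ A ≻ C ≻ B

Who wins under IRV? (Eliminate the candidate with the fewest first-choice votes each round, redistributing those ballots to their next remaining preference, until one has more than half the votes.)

A

Round 1: A 20, B 9, C 20, D 11. B eliminated.
Round 2: A 29, C 20, D 11. D eliminated.
Round 3: A 40, C 20. A has a majority (≥31).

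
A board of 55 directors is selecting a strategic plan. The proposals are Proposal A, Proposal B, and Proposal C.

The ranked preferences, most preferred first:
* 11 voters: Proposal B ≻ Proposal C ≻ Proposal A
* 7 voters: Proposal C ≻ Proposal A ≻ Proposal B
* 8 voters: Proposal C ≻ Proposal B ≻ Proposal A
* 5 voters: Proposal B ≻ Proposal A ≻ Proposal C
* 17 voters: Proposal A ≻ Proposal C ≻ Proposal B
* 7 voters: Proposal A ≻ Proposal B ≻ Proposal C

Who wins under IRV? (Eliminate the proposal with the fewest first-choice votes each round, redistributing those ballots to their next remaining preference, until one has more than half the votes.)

Round 1: Proposal A 24, Proposal B 16, Proposal C 15. Proposal C eliminated.
Round 2: Proposal A 31, Proposal B 24. Proposal A has a majority (≥28).

Proposal A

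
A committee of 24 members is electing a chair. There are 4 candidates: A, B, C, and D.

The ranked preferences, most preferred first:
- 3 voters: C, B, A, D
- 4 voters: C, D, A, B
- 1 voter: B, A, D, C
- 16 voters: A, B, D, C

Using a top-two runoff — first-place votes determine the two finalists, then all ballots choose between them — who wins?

A

Round 1 first-place votes: A 16, B 1, C 7, D 0. A and C advance.
Runoff: A is ranked above C on 17 ballots, C above A on 7.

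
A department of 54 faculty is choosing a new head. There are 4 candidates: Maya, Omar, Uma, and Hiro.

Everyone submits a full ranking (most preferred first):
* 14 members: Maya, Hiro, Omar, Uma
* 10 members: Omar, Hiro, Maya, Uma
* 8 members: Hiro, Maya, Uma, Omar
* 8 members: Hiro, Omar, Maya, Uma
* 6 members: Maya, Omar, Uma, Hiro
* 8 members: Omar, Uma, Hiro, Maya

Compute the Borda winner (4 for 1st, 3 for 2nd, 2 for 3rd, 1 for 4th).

Maya: 14×4 + 10×2 + 8×3 + 8×2 + 6×4 + 8×1 = 148
Omar: 14×2 + 10×4 + 8×1 + 8×3 + 6×3 + 8×4 = 150
Uma: 14×1 + 10×1 + 8×2 + 8×1 + 6×2 + 8×3 = 84
Hiro: 14×3 + 10×3 + 8×4 + 8×4 + 6×1 + 8×2 = 158

Hiro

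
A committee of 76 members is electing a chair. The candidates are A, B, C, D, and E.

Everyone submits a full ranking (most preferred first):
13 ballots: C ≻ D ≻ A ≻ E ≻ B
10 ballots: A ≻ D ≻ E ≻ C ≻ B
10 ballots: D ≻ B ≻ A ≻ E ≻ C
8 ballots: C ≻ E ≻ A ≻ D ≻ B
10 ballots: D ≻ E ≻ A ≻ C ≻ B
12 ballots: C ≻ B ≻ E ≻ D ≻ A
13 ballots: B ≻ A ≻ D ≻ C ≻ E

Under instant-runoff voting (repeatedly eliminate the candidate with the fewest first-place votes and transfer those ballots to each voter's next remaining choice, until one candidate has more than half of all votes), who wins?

Round 1: A 10, B 13, C 33, D 20, E 0. E eliminated.
Round 2: A 10, B 13, C 33, D 20. A eliminated.
Round 3: B 13, C 33, D 30. B eliminated.
Round 4: C 33, D 43. D has a majority (≥39).

D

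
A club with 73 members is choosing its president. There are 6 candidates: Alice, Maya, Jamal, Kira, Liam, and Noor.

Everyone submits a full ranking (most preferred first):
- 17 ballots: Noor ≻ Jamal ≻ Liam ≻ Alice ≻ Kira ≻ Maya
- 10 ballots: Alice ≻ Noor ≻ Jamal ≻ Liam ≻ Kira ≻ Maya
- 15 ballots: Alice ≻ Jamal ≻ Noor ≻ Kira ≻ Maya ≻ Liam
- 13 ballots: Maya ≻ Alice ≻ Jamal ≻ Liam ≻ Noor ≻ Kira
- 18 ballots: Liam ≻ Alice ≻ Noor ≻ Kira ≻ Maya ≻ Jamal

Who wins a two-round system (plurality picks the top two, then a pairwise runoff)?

Alice

Round 1 first-place votes: Alice 25, Maya 13, Jamal 0, Kira 0, Liam 18, Noor 17. Alice and Liam advance.
Runoff: Alice is ranked above Liam on 38 ballots, Liam above Alice on 35.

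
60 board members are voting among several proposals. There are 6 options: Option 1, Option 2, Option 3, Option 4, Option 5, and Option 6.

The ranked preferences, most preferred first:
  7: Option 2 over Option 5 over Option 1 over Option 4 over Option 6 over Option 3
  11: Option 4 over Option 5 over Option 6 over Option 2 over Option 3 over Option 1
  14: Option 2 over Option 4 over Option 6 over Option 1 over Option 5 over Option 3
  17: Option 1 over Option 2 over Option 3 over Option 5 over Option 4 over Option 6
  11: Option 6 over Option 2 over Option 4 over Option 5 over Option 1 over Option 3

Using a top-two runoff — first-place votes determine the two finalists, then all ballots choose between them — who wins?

Option 2

Round 1 first-place votes: Option 1 17, Option 2 21, Option 3 0, Option 4 11, Option 5 0, Option 6 11. Option 2 and Option 1 advance.
Runoff: Option 2 is ranked above Option 1 on 43 ballots, Option 1 above Option 2 on 17.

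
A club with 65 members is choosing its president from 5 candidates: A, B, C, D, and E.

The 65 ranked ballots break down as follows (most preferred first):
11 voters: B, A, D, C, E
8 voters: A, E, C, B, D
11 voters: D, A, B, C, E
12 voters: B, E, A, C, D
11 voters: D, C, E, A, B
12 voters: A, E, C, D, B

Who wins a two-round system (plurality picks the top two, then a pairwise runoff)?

Round 1 first-place votes: A 20, B 23, C 0, D 22, E 0. B and D advance.
Runoff: B is ranked above D on 31 ballots, D above B on 34.

D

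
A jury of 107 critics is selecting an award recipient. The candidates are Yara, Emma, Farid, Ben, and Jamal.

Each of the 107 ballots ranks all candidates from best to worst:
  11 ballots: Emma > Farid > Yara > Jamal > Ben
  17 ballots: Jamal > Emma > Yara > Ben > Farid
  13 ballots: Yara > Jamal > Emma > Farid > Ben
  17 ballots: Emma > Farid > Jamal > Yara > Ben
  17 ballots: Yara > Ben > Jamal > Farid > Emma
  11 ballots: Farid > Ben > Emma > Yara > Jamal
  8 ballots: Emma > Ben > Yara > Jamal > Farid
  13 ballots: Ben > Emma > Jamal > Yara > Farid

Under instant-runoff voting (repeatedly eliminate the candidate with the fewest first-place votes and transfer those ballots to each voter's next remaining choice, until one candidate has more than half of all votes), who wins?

Round 1: Yara 30, Emma 36, Farid 11, Ben 13, Jamal 17. Farid eliminated.
Round 2: Yara 30, Emma 36, Ben 24, Jamal 17. Jamal eliminated.
Round 3: Yara 30, Emma 53, Ben 24. Ben eliminated.
Round 4: Yara 30, Emma 77. Emma has a majority (≥54).

Emma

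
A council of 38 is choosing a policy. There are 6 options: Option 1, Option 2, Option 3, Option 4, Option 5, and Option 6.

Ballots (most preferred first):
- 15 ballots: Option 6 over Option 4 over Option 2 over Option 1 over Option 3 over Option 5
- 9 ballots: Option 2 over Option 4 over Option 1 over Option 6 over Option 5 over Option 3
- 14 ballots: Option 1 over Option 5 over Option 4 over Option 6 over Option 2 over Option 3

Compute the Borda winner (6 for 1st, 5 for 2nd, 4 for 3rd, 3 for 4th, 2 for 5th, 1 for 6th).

Option 4

Option 1: 15×3 + 9×4 + 14×6 = 165
Option 2: 15×4 + 9×6 + 14×2 = 142
Option 3: 15×2 + 9×1 + 14×1 = 53
Option 4: 15×5 + 9×5 + 14×4 = 176
Option 5: 15×1 + 9×2 + 14×5 = 103
Option 6: 15×6 + 9×3 + 14×3 = 159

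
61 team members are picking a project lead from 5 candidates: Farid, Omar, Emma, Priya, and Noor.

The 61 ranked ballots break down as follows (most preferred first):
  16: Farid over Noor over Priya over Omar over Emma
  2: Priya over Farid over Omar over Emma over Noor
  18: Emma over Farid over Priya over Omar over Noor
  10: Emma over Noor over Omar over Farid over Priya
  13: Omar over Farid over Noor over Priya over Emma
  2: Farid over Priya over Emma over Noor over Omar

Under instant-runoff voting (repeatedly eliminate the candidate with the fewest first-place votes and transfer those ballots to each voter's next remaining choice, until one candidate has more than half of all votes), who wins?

Farid

Round 1: Farid 18, Omar 13, Emma 28, Priya 2, Noor 0. Noor eliminated.
Round 2: Farid 18, Omar 13, Emma 28, Priya 2. Priya eliminated.
Round 3: Farid 20, Omar 13, Emma 28. Omar eliminated.
Round 4: Farid 33, Emma 28. Farid has a majority (≥31).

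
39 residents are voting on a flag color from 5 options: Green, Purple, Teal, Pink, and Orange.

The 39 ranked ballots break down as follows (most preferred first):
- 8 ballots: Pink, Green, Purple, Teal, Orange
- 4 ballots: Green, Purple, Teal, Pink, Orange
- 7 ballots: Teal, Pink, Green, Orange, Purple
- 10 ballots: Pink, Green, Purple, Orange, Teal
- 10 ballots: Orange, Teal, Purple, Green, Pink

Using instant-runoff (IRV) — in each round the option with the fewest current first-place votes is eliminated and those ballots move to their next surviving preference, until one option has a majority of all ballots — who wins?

Teal

Round 1: Green 4, Purple 0, Teal 7, Pink 18, Orange 10. Purple eliminated.
Round 2: Green 4, Teal 7, Pink 18, Orange 10. Green eliminated.
Round 3: Teal 11, Pink 18, Orange 10. Orange eliminated.
Round 4: Teal 21, Pink 18. Teal has a majority (≥20).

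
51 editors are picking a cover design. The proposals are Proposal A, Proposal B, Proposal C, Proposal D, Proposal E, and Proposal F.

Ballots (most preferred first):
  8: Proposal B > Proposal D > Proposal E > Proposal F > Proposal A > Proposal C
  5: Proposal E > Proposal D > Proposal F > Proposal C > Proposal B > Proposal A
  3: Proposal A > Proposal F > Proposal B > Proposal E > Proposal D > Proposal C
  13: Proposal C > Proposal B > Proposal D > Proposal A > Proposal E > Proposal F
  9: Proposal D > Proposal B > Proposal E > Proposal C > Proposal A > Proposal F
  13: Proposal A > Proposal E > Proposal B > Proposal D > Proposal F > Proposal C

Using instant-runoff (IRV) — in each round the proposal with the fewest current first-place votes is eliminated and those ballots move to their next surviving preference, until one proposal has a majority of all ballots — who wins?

Proposal D

Round 1: Proposal A 16, Proposal B 8, Proposal C 13, Proposal D 9, Proposal E 5, Proposal F 0. Proposal F eliminated.
Round 2: Proposal A 16, Proposal B 8, Proposal C 13, Proposal D 9, Proposal E 5. Proposal E eliminated.
Round 3: Proposal A 16, Proposal B 8, Proposal C 13, Proposal D 14. Proposal B eliminated.
Round 4: Proposal A 16, Proposal C 13, Proposal D 22. Proposal C eliminated.
Round 5: Proposal A 16, Proposal D 35. Proposal D has a majority (≥26).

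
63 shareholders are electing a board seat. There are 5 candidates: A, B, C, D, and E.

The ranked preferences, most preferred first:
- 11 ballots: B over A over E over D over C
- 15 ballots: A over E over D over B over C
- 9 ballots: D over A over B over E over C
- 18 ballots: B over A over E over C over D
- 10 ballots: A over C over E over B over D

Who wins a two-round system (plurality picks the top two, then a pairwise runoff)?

Round 1 first-place votes: A 25, B 29, C 0, D 9, E 0. B and A advance.
Runoff: B is ranked above A on 29 ballots, A above B on 34.

A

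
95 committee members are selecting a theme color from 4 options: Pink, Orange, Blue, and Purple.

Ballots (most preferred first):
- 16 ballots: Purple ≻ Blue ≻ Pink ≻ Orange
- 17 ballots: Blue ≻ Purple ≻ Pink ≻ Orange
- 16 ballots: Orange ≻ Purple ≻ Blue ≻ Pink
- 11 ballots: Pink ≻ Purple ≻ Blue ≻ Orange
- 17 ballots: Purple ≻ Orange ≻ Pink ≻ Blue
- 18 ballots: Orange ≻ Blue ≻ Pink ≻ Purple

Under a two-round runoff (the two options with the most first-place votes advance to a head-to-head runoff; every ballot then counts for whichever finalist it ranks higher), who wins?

Purple

Round 1 first-place votes: Pink 11, Orange 34, Blue 17, Purple 33. Orange and Purple advance.
Runoff: Orange is ranked above Purple on 34 ballots, Purple above Orange on 61.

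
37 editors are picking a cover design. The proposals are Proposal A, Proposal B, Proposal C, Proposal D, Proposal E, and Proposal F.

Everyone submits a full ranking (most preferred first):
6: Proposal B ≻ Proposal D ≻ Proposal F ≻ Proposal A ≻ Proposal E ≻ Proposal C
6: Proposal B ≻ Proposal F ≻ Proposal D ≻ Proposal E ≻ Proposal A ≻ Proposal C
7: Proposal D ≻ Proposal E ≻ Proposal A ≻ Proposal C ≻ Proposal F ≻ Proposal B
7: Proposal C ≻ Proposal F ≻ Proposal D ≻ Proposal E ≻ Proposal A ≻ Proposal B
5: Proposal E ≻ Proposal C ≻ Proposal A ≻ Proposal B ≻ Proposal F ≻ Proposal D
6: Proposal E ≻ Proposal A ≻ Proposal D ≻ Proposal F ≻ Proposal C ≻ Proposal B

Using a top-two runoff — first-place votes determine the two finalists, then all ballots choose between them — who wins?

Proposal E

Round 1 first-place votes: Proposal A 0, Proposal B 12, Proposal C 7, Proposal D 7, Proposal E 11, Proposal F 0. Proposal B and Proposal E advance.
Runoff: Proposal B is ranked above Proposal E on 12 ballots, Proposal E above Proposal B on 25.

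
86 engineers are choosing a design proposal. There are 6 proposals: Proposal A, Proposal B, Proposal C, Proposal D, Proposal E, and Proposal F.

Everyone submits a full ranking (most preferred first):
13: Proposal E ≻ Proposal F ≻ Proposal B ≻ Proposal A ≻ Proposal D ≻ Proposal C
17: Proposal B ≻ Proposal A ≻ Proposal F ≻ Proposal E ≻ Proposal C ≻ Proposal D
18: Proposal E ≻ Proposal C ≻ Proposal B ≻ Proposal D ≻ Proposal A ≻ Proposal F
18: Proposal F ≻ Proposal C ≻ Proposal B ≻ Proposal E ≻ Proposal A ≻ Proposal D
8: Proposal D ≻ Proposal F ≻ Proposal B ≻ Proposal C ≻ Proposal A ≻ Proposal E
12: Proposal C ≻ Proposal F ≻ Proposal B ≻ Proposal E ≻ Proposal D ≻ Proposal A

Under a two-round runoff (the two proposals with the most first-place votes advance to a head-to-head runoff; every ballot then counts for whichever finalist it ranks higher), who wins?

Round 1 first-place votes: Proposal A 0, Proposal B 17, Proposal C 12, Proposal D 8, Proposal E 31, Proposal F 18. Proposal E and Proposal F advance.
Runoff: Proposal E is ranked above Proposal F on 31 ballots, Proposal F above Proposal E on 55.

Proposal F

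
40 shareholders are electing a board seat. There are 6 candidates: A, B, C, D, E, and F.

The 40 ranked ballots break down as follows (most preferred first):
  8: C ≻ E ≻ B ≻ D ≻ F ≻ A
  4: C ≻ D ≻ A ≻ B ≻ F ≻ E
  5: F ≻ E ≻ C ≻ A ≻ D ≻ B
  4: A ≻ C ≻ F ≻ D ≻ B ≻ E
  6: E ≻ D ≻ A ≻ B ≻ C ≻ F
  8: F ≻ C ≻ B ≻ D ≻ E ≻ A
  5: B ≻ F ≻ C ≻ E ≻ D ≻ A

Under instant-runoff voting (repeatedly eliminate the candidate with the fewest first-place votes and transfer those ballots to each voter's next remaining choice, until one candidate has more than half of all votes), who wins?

Round 1: A 4, B 5, C 12, D 0, E 6, F 13. D eliminated.
Round 2: A 4, B 5, C 12, E 6, F 13. A eliminated.
Round 3: B 5, C 16, E 6, F 13. B eliminated.
Round 4: C 16, E 6, F 18. E eliminated.
Round 5: C 22, F 18. C has a majority (≥21).

C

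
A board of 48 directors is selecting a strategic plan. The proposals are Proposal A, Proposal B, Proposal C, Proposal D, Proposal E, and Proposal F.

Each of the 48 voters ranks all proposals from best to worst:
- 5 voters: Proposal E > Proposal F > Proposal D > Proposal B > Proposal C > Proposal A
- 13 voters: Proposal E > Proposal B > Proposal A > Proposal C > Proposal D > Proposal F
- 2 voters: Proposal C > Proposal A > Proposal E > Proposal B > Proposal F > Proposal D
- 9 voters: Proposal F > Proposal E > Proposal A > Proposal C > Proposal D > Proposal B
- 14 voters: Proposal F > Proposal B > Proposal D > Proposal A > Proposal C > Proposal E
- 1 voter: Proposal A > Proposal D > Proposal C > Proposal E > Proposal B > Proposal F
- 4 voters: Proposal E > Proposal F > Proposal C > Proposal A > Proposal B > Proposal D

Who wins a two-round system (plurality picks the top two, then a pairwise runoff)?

Proposal E

Round 1 first-place votes: Proposal A 1, Proposal B 0, Proposal C 2, Proposal D 0, Proposal E 22, Proposal F 23. Proposal F and Proposal E advance.
Runoff: Proposal F is ranked above Proposal E on 23 ballots, Proposal E above Proposal F on 25.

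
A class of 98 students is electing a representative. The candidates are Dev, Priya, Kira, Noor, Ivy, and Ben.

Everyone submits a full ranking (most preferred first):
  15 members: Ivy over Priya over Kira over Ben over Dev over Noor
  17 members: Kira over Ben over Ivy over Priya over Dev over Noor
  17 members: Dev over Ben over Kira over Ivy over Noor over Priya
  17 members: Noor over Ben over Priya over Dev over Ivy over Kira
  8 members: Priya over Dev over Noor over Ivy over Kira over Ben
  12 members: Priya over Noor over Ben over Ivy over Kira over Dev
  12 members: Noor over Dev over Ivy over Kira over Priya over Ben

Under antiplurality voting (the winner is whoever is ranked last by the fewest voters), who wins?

Last-place votes: Dev 12, Priya 17, Kira 17, Noor 32, Ivy 0, Ben 20.

Ivy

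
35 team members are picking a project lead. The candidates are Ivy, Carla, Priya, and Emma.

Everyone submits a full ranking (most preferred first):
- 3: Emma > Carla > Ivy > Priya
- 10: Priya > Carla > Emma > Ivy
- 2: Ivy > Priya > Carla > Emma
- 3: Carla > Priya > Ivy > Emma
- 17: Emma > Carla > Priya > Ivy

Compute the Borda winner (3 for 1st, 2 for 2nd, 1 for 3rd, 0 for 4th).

Ivy: 3×1 + 10×0 + 2×3 + 3×1 + 17×0 = 12
Carla: 3×2 + 10×2 + 2×1 + 3×3 + 17×2 = 71
Priya: 3×0 + 10×3 + 2×2 + 3×2 + 17×1 = 57
Emma: 3×3 + 10×1 + 2×0 + 3×0 + 17×3 = 70

Carla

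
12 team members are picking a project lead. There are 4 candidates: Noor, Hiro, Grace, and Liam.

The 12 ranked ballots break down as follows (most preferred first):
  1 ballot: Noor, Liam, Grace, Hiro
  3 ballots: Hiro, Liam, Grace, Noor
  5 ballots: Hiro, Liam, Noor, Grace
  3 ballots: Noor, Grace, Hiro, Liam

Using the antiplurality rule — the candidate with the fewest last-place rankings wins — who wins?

Hiro

Last-place votes: Noor 3, Hiro 1, Grace 5, Liam 3.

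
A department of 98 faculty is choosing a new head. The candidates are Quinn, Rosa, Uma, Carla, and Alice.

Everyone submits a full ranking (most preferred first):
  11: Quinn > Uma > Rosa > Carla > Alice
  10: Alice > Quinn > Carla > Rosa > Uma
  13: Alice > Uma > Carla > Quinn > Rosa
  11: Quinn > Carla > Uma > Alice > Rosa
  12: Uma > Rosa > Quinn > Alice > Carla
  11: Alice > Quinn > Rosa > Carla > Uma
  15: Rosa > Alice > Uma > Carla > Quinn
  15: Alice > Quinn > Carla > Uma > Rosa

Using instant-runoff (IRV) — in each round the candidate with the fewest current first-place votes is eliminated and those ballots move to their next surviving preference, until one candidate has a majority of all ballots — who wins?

Alice

Round 1: Quinn 22, Rosa 15, Uma 12, Carla 0, Alice 49. Carla eliminated.
Round 2: Quinn 22, Rosa 15, Uma 12, Alice 49. Uma eliminated.
Round 3: Quinn 22, Rosa 27, Alice 49. Quinn eliminated.
Round 4: Rosa 38, Alice 60. Alice has a majority (≥50).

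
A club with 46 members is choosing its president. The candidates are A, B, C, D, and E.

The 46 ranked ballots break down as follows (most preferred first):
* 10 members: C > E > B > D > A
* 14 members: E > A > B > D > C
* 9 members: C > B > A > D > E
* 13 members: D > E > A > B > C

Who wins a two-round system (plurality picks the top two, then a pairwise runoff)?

Round 1 first-place votes: A 0, B 0, C 19, D 13, E 14. C and E advance.
Runoff: C is ranked above E on 19 ballots, E above C on 27.

E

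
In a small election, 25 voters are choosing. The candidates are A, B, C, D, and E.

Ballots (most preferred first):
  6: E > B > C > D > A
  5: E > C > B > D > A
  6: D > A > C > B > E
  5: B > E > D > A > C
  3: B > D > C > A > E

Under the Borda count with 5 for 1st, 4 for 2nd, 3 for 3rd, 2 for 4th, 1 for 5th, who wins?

B

A: 6×1 + 5×1 + 6×4 + 5×2 + 3×2 = 51
B: 6×4 + 5×3 + 6×2 + 5×5 + 3×5 = 91
C: 6×3 + 5×4 + 6×3 + 5×1 + 3×3 = 70
D: 6×2 + 5×2 + 6×5 + 5×3 + 3×4 = 79
E: 6×5 + 5×5 + 6×1 + 5×4 + 3×1 = 84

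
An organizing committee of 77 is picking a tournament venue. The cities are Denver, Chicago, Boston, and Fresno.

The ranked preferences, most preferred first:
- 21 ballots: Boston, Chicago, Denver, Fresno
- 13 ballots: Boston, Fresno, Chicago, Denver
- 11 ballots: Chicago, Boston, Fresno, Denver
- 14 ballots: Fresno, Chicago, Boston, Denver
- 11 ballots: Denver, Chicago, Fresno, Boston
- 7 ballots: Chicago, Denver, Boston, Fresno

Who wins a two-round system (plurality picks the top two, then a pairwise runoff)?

Round 1 first-place votes: Denver 11, Chicago 18, Boston 34, Fresno 14. Boston and Chicago advance.
Runoff: Boston is ranked above Chicago on 34 ballots, Chicago above Boston on 43.

Chicago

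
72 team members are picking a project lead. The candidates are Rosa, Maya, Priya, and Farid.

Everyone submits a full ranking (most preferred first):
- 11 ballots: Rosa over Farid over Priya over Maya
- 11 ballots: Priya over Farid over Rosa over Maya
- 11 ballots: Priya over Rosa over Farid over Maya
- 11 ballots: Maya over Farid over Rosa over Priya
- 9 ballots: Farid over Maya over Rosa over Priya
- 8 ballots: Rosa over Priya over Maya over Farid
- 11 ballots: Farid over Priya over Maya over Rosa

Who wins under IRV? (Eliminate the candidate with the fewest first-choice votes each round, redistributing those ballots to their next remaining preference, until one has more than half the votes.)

Farid

Round 1: Rosa 19, Maya 11, Priya 22, Farid 20. Maya eliminated.
Round 2: Rosa 19, Priya 22, Farid 31. Rosa eliminated.
Round 3: Priya 30, Farid 42. Farid has a majority (≥37).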